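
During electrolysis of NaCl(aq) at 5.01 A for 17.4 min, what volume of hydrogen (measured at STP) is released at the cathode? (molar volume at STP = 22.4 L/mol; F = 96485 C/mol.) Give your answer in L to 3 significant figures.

0.607 L

Q = 5.01 A × 1044 s = 5230 C
n(e⁻) = 5230 / 96485 = 0.05421 mol
2H⁺ + 2e⁻ → H₂, so n(H₂) = 0.05421 / 2 = 0.02711 mol
V = 0.02711 × 22.4 = 0.6073 L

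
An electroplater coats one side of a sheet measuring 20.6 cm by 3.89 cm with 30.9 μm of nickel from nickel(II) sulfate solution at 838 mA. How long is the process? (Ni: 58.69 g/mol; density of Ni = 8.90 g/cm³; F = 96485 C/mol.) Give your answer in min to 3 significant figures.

Plated area = 20.6 × 3.89 = 80.13 cm²
Volume = 80.13 × 30.9×10⁻⁴ cm = 0.2476 cm³
m(Ni) = 0.2476 × 8.90 = 2.204 g
n(Ni) = 2.204 / 58.69 = 0.03755 mol; n(e⁻) = 2 × 0.03755 = 0.07510 mol
Q = 0.07510 × 96485 = 7246 C
t = 7246 / 0.838 = 8647 s = 144 min

144 min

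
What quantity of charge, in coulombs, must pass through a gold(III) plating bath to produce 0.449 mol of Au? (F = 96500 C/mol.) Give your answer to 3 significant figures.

1.30×10^5 C

Au³⁺ + 3e⁻ → Au, so n(e⁻) = 3 × 0.449 = 1.347 mol
Q = 1.347 × 96500 = 1.300×10^5 C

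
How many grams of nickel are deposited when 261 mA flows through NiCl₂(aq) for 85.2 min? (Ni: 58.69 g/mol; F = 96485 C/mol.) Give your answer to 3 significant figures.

Q = It = 0.261 × 5112 = 1334 C
n(e⁻) = 1334 / 96485 = 0.01383 mol
Ni²⁺ + 2e⁻ → Ni, so n(Ni) = 0.01383 / 2 = 0.006915 mol
m = 0.006915 × 58.69 = 0.406 g

0.406 g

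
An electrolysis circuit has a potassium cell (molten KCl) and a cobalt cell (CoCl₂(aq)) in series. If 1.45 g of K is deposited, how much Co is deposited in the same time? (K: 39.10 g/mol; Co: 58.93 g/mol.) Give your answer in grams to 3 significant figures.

n(K) = 1.45 / 39.10 = 0.03708 mol
K⁺ + e⁻ → K, so n(e⁻) = 0.03708 mol
Since the cells are in series, n(e⁻) in the Co cell is also 0.03708 mol.
Co²⁺ + 2e⁻ → Co, so n(Co) = 0.03708 / 2 = 0.01854 mol
m(Co) = 0.01854 × 58.93 = 1.09 g

1.09 g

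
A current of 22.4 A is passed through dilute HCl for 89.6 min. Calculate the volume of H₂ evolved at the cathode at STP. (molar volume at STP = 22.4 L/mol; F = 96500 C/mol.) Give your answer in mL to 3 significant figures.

Q = 22.4 A × 5376 s = 1.204×10^5 C
n(e⁻) = Q/F = 1.204×10^5/96500 = 1.248 mol
2H⁺ + 2e⁻ → H₂, so n(H₂) = 1.248 / 2 = 0.6240 mol
V = 0.6240 × 22.4 = 13.98 L
= 14000 mL

14000 mL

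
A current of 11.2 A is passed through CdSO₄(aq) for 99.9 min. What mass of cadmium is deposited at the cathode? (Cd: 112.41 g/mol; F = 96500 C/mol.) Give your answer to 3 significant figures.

39.1 g

Q = It = 11.2 × 5994 = 67130 C
Moles of electrons = 67130 / 96500 = 0.6956 mol
Cd²⁺ + 2e⁻ → Cd, so n(Cd) = 0.6956 / 2 = 0.3478 mol
m = 0.3478 × 112.41 = 39.1 g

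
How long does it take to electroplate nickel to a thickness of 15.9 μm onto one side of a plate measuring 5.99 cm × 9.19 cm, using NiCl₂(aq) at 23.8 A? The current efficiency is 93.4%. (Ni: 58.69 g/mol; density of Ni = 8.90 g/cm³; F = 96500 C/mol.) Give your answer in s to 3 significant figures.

115 s

Plated area = 5.99 × 9.19 = 55.05 cm²
Volume = 55.05 × 15.9×10⁻⁴ cm = 0.08753 cm³
m(Ni) = 0.08753 × 8.90 = 0.7790 g
n(Ni) = 0.7790 / 58.69 = 0.01327 mol; n(e⁻) = 2 × 0.01327 = 0.02654 mol
Q = 0.02654 × 96500 / 0.934 = 2742 C
t = 2742 / 23.8 = 115.2 s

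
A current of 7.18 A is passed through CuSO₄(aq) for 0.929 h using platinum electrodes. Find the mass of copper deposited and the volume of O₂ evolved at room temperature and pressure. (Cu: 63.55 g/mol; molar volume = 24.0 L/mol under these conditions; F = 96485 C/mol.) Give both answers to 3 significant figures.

7.91 g Cu; 1.49 L O₂

Q = 7.18 × 3344.4 = 24010 C; n(e⁻) = 24010 / 96485 = 0.2488 mol
Cathode: Cu²⁺ + 2e⁻ → Cu → n(Cu) = 0.2488/2 = 0.1244 mol → 7.91 g
Anode: 2H₂O → O₂ + 4H⁺ + 4e⁻ → n(O₂) = 0.2488/4 = 0.06220 mol → 1.49 L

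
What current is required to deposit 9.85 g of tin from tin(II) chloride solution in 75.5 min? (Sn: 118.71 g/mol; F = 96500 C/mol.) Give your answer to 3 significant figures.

n(Sn) = 9.85 / 118.71 = 0.08298 mol
Sn²⁺ + 2e⁻ → Sn, so n(e⁻) = 2 × 0.08298 = 0.1660 mol
Q = 0.1660 × 96500 = 16020 C
I = Q / t = 16020 / 4530 s = 3.54 A

3.54 A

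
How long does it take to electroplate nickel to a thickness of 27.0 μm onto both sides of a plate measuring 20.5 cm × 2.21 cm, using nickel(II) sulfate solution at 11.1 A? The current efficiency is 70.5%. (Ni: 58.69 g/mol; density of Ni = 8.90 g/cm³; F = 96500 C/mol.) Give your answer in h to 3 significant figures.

Plated area = 2 × 20.5 × 2.21 = 90.61 cm²
Volume = 90.61 × 27.0×10⁻⁴ cm = 0.2446 cm³
m(Ni) = 0.2446 × 8.90 = 2.177 g
n(Ni) = 2.177 / 58.69 = 0.03709 mol; n(e⁻) = 2 × 0.03709 = 0.07418 mol
Q = 0.07418 × 96500 / 0.705 = 10150 C
t = 10150 / 11.1 = 914.4 s = 0.254 h

0.254 h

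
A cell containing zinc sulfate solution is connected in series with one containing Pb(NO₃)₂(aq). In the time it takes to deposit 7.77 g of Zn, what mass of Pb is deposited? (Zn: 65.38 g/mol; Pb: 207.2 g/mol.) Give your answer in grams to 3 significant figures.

n(Zn) = 7.77 / 65.38 = 0.1188 mol
Zn²⁺ + 2e⁻ → Zn, so n(e⁻) = 2 × 0.1188 = 0.2376 mol
The cells are in series, so the same charge (and hence the same n(e⁻) = 0.2376 mol) passes through both.
Pb²⁺ + 2e⁻ → Pb, so n(Pb) = 0.2376 / 2 = 0.1188 mol
m(Pb) = 0.1188 × 207.2 = 24.6 g

24.6 g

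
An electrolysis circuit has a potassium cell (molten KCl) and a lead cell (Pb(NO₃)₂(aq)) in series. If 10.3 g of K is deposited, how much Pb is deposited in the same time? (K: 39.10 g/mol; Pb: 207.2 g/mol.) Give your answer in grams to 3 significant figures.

27.3 g

n(K) = 10.3 / 39.10 = 0.2634 mol
K⁺ + e⁻ → K, so n(e⁻) = 0.2634 mol
In series, the same 0.2634 mol of electrons flows through the second cell.
Pb²⁺ + 2e⁻ → Pb, so n(Pb) = 0.2634 / 2 = 0.1317 mol
m(Pb) = 0.1317 × 207.2 = 27.3 g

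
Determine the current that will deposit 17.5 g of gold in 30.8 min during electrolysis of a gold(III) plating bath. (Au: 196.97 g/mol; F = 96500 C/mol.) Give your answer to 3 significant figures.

13.9 A

n(Au) = 17.5 / 196.97 = 0.08885 mol
Au³⁺ + 3e⁻ → Au, so n(e⁻) = 3 × 0.08885 = 0.2666 mol
Q = 0.2666 × 96500 = 25730 C
I = Q / t = 25730 / 1848 s = 13.9 A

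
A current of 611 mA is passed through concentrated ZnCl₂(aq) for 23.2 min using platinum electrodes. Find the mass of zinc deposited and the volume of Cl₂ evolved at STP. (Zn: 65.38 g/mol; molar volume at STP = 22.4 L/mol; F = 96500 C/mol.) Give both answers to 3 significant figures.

0.288 g Zn; 0.0987 L Cl₂

Q = 0.611 × 1392 = 850.5 C; n(e⁻) = 850.5 / 96500 = 0.008813 mol
Cathode: Zn²⁺ + 2e⁻ → Zn → n(Zn) = 0.008813/2 = 0.004407 mol → 0.288 g
Anode: 2Cl⁻ → Cl₂ + 2e⁻ → n(Cl₂) = 0.008813/2 = 0.004407 mol → 0.0987 L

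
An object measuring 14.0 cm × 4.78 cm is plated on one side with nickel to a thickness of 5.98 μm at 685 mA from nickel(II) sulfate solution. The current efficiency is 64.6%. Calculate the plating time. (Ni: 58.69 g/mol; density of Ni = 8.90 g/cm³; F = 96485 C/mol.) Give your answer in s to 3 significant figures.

Plated area = 14.0 × 4.78 = 66.92 cm²
Volume = 66.92 × 5.98×10⁻⁴ cm = 0.04002 cm³
m(Ni) = 0.04002 × 8.90 = 0.3562 g
n(Ni) = 0.3562 / 58.69 = 0.006069 mol; n(e⁻) = 2 × 0.006069 = 0.01214 mol
Q = 0.01214 × 96485 / 0.646 = 1813 C
t = 1813 / 0.685 = 2647 s

2650 s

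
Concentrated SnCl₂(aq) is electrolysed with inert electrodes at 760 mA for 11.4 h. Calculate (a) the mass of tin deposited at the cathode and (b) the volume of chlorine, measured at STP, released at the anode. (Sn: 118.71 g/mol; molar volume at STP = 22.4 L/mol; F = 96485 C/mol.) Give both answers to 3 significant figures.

19.2 g Sn; 3.62 L Cl₂

Q = 0.760 × 41040 = 31190 C; n(e⁻) = 31190 / 96485 = 0.3233 mol
Cathode: Sn²⁺ + 2e⁻ → Sn → n(Sn) = 0.3233/2 = 0.1617 mol → 19.2 g
Anode: 2Cl⁻ → Cl₂ + 2e⁻ → n(Cl₂) = 0.3233/2 = 0.1617 mol → 3.62 L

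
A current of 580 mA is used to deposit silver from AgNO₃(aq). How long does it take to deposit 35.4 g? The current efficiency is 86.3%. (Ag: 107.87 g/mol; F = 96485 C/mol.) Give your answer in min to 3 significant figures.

1050 min

n(Ag) = 35.4 / 107.87 = 0.3282 mol
Ag⁺ + e⁻ → Ag, so n(e⁻) = 0.3282 mol
Q = 0.3282 × 96485 / 0.863 = 36690 C
t = Q / I = 36690 / 0.580 = 63260 s = 1050 min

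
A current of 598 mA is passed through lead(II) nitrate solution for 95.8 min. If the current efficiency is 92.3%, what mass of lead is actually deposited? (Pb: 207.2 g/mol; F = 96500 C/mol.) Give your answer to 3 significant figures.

3.41 g

Q = 0.598 × 5748 = 3437 C
n(e⁻) = 3437 / 96500 = 0.03562 mol
Pb²⁺ + 2e⁻ → Pb, so theoretical m(Pb) = 0.01781 × 207.2 = 3.690 g
Actual mass = 92.3% × 3.690 = 3.41 g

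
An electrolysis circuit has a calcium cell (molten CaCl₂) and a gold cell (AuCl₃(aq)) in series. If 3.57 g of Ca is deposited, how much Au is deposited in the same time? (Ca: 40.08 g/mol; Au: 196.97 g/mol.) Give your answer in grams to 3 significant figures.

n(Ca) = 3.57 / 40.08 = 0.08907 mol
Ca²⁺ + 2e⁻ → Ca, so n(e⁻) = 2 × 0.08907 = 0.1781 mol
Same current for the same time ⇒ same n(e⁻) = 0.1781 mol in both cells.
Au³⁺ + 3e⁻ → Au, so n(Au) = 0.1781 / 3 = 0.05937 mol
m(Au) = 0.05937 × 196.97 = 11.7 g

11.7 g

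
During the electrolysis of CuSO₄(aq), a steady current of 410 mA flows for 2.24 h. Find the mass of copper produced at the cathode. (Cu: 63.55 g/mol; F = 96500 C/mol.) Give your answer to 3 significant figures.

1.09 g

Q = 0.410 A × 8064 s = 3306 C
Moles of electrons = 3306 / 96500 = 0.03426 mol
Cu²⁺ + 2e⁻ → Cu, so n(Cu) = 0.03426 / 2 = 0.01713 mol
m = 0.01713 × 63.55 = 1.09 g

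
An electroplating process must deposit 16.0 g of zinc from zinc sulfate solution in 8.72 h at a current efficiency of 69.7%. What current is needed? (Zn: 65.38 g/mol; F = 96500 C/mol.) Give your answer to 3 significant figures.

n(Zn) = 16.0 / 65.38 = 0.2447 mol
Zn²⁺ + 2e⁻ → Zn, so n(e⁻) = 2 × 0.2447 = 0.4894 mol
Q = 0.4894 × 96500 / 0.697 = 67760 C
I = Q / t = 67760 / 31392 s = 2.16 A

2.16 A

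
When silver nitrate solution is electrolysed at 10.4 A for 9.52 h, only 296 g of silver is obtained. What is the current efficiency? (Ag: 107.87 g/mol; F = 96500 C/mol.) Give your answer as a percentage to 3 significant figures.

74.3%

Q = 10.4 × 34272 = 3.564×10^5 C
n(e⁻) = 3.564×10^5 / 96500 = 3.693 mol
Ag⁺ + e⁻ → Ag, so theoretical n(Ag) = 3.693 mol → 398.4 g
Efficiency = 296 / 398.4 = 0.7430 = 74.3%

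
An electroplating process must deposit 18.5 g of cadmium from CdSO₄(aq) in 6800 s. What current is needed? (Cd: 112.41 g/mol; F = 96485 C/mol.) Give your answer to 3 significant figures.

4.67 A

n(Cd) = 18.5 / 112.41 = 0.1646 mol
Cd²⁺ + 2e⁻ → Cd, so n(e⁻) = 2 × 0.1646 = 0.3292 mol
Q = 0.3292 × 96485 = 31760 C
I = Q / t = 31760 / 6800 s = 4.67 A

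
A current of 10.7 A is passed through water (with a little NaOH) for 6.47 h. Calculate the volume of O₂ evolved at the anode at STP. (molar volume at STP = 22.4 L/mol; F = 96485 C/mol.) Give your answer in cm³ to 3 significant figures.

Q = It = 10.7 × 23292 = 2.492×10^5 C
n(e⁻) = 2.492×10^5 / 96485 = 2.583 mol
2H₂O → O₂ + 4H⁺ + 4e⁻, so n(O₂) = 2.583 / 4 = 0.6458 mol
V = 0.6458 × 22.4 = 14.47 L
= 14500 cm³

14500 cm³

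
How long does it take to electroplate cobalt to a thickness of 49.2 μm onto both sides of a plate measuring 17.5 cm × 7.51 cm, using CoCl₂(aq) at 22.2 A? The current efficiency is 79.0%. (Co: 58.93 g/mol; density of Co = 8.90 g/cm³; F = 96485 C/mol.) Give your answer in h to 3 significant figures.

Plated area = 2 × 17.5 × 7.51 = 262.9 cm²
Volume = 262.9 × 49.2×10⁻⁴ cm = 1.293 cm³
m(Co) = 1.293 × 8.90 = 11.51 g
n(Co) = 11.51 / 58.93 = 0.1953 mol; n(e⁻) = 2 × 0.1953 = 0.3906 mol
Q = 0.3906 × 96485 / 0.790 = 47710 C
t = 47710 / 22.2 = 2149 s = 0.597 h

0.597 h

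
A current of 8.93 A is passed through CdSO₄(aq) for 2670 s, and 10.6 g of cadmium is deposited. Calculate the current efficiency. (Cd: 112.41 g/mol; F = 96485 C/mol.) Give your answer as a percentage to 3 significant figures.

76.3%

Q = 8.93 × 2670 = 23840 C
n(e⁻) = 23840 / 96485 = 0.2471 mol
Cd²⁺ + 2e⁻ → Cd, so theoretical n(Cd) = 0.1236 mol → 13.89 g
Efficiency = 10.6 / 13.89 = 0.7631 = 76.3%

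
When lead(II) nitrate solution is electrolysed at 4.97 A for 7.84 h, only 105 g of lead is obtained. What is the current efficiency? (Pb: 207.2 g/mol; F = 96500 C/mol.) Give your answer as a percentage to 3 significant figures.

Q = 4.97 × 28224 = 1.403×10^5 C
n(e⁻) = 1.403×10^5 / 96500 = 1.454 mol
Pb²⁺ + 2e⁻ → Pb, so theoretical n(Pb) = 0.7270 mol → 150.6 g
Efficiency = 105 / 150.6 = 0.6972 = 69.7%

69.7%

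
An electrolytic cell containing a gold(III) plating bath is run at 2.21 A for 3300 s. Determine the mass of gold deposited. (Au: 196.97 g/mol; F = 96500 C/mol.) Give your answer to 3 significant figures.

Charge passed = 2.21 × 3300 = 7293 C
n(e⁻) = Q/F = 7293/96500 = 0.07558 mol
Au³⁺ + 3e⁻ → Au, so n(Au) = 0.07558 / 3 = 0.02519 mol
m = 0.02519 × 196.97 = 4.96 g

4.96 g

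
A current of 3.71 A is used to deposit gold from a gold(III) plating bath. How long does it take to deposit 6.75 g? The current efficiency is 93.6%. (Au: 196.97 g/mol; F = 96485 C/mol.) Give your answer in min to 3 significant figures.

47.6 min

n(Au) = 6.75 / 196.97 = 0.03427 mol
Au³⁺ + 3e⁻ → Au, so n(e⁻) = 3 × 0.03427 = 0.1028 mol
Q = 0.1028 × 96485 / 0.936 = 10600 C
t = Q / I = 10600 / 3.71 = 2857 s = 47.6 min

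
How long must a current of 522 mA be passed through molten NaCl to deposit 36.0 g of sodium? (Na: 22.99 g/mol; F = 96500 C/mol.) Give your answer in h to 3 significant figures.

80.4 h

n(Na) = 36.0 / 22.99 = 1.566 mol
Na⁺ + e⁻ → Na, so n(e⁻) = 1.566 mol
Q = 1.566 × 96500 = 1.511×10^5 C
t = Q / I = 1.511×10^5 / 0.522 = 2.895×10^5 s = 80.4 h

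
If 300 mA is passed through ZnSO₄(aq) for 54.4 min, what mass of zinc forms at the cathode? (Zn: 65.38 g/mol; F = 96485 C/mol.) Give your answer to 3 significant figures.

Q = 0.300 A × 3264 s = 979.2 C
n(e⁻) = Q/F = 979.2/96485 = 0.01015 mol
Zn²⁺ + 2e⁻ → Zn, so n(Zn) = 0.01015 / 2 = 0.005075 mol
m = 0.005075 × 65.38 = 0.332 g

0.332 g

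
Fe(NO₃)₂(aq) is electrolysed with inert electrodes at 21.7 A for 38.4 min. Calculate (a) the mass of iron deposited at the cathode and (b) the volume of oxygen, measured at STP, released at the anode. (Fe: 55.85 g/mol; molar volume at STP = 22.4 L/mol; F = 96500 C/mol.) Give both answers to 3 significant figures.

14.5 g Fe; 2.90 L O₂

Q = 21.7 × 2304 = 50000 C; n(e⁻) = 50000 / 96500 = 0.5181 mol
Cathode: Fe²⁺ + 2e⁻ → Fe → n(Fe) = 0.5181/2 = 0.2591 mol → 14.5 g
Anode: 2H₂O → O₂ + 4H⁺ + 4e⁻ → n(O₂) = 0.5181/4 = 0.1295 mol → 2.90 L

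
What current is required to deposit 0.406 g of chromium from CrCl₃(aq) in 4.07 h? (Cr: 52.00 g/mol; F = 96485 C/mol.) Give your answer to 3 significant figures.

0.154 A

n(Cr) = 0.406 / 52.00 = 0.007808 mol
Cr³⁺ + 3e⁻ → Cr, so n(e⁻) = 3 × 0.007808 = 0.02342 mol
Q = 0.02342 × 96485 = 2260 C
I = Q / t = 2260 / 14652 s = 0.154 A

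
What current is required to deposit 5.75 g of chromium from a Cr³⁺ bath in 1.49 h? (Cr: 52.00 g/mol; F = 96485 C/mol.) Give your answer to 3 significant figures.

n(Cr) = 5.75 / 52.00 = 0.1106 mol
Cr³⁺ + 3e⁻ → Cr, so n(e⁻) = 3 × 0.1106 = 0.3318 mol
Q = 0.3318 × 96485 = 32010 C
I = Q / t = 32010 / 5364 s = 5.97 A

5.97 A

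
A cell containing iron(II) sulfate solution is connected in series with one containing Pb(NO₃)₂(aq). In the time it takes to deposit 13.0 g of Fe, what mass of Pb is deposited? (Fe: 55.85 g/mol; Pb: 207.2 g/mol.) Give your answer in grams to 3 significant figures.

48.2 g

n(Fe) = 13.0 / 55.85 = 0.2328 mol
Fe²⁺ + 2e⁻ → Fe, so n(e⁻) = 2 × 0.2328 = 0.4656 mol
In series, the same 0.4656 mol of electrons flows through the second cell.
Pb²⁺ + 2e⁻ → Pb, so n(Pb) = 0.4656 / 2 = 0.2328 mol
m(Pb) = 0.2328 × 207.2 = 48.2 g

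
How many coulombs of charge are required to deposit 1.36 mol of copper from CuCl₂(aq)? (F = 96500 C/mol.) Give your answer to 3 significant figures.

Cu²⁺ + 2e⁻ → Cu, so n(e⁻) = 2 × 1.36 = 2.720 mol
Q = 2.720 × 96500 = 2.625×10^5 C

2.62×10^5 C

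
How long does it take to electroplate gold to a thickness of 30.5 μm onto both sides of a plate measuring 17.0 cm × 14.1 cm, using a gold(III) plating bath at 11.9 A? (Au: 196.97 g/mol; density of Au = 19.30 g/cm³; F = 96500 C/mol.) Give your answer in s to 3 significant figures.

Plated area = 2 × 17.0 × 14.1 = 479.4 cm²
Volume = 479.4 × 30.5×10⁻⁴ cm = 1.462 cm³
m(Au) = 1.462 × 19.30 = 28.22 g
n(Au) = 28.22 / 196.97 = 0.1433 mol; n(e⁻) = 3 × 0.1433 = 0.4299 mol
Q = 0.4299 × 96500 = 41490 C
t = 41490 / 11.9 = 3487 s

3490 s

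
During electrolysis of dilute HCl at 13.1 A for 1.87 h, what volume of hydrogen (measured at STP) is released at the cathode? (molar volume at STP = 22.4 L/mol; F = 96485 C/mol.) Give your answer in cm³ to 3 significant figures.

Q = It = 13.1 × 6732 = 88190 C
n(e⁻) = Q/F = 88190/96485 = 0.9140 mol
2H⁺ + 2e⁻ → H₂, so n(H₂) = 0.9140 / 2 = 0.4570 mol
V = 0.4570 × 22.4 = 10.24 L
= 10200 cm³

10200 cm³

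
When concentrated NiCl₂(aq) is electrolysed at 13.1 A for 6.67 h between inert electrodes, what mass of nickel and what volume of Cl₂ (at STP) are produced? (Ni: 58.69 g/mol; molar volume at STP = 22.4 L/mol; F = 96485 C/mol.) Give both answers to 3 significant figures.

Q = 13.1 × 24012 = 3.146×10^5 C; n(e⁻) = 3.146×10^5 / 96485 = 3.261 mol
Cathode: Ni²⁺ + 2e⁻ → Ni → n(Ni) = 3.261/2 = 1.631 mol → 95.7 g
Anode: 2Cl⁻ → Cl₂ + 2e⁻ → n(Cl₂) = 3.261/2 = 1.631 mol → 36.5 L

95.7 g Ni; 36.5 L Cl₂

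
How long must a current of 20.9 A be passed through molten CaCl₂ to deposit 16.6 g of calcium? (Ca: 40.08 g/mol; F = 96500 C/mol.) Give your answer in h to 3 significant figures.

n(Ca) = 16.6 / 40.08 = 0.4142 mol
Ca²⁺ + 2e⁻ → Ca, so n(e⁻) = 2 × 0.4142 = 0.8284 mol
Q = 0.8284 × 96500 = 79940 C
t = Q / I = 79940 / 20.9 = 3825 s = 1.06 h

1.06 h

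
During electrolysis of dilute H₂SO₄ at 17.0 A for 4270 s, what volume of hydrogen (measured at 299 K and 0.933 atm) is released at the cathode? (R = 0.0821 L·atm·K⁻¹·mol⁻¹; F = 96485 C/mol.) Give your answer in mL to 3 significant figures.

Charge passed = 17.0 × 4270 = 72590 C
Moles of electrons = 72590 / 96485 = 0.7523 mol
2H⁺ + 2e⁻ → H₂, so n(H₂) = 0.7523 / 2 = 0.3762 mol
V = nRT/P = 0.3762 × 0.0821 × 299 / 0.933 = 9.898 L
= 9900 mL

9900 mL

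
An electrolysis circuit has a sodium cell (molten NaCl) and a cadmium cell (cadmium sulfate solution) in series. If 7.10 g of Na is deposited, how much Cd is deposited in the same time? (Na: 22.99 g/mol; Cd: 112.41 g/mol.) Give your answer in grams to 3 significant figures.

17.4 g

n(Na) = 7.10 / 22.99 = 0.3088 mol
Na⁺ + e⁻ → Na, so n(e⁻) = 0.3088 mol
The cells are in series, so the same charge (and hence the same n(e⁻) = 0.3088 mol) passes through both.
Cd²⁺ + 2e⁻ → Cd, so n(Cd) = 0.3088 / 2 = 0.1544 mol
m(Cd) = 0.1544 × 112.41 = 17.4 g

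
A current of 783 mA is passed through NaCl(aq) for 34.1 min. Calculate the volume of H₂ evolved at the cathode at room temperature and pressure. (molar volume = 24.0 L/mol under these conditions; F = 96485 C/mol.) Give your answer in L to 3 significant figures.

0.199 L

Q = 0.783 A × 2046 s = 1602 C
n(e⁻) = Q/F = 1602/96485 = 0.01660 mol
2H⁺ + 2e⁻ → H₂, so n(H₂) = 0.01660 / 2 = 0.008300 mol
V = 0.008300 × 24.0 = 0.1992 L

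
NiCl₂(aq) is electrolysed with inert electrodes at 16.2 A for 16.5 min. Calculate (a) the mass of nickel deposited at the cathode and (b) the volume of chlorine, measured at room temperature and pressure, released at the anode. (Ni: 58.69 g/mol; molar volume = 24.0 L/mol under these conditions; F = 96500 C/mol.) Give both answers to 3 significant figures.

4.88 g Ni; 1.99 L Cl₂

Q = 16.2 × 990 = 16040 C; n(e⁻) = 16040 / 96500 = 0.1662 mol
Cathode: Ni²⁺ + 2e⁻ → Ni → n(Ni) = 0.1662/2 = 0.08310 mol → 4.88 g
Anode: 2Cl⁻ → Cl₂ + 2e⁻ → n(Cl₂) = 0.1662/2 = 0.08310 mol → 1.99 L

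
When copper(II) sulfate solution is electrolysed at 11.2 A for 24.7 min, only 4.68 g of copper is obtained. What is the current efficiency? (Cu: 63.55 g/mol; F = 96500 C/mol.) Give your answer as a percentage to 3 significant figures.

Q = 11.2 × 1482 = 16600 C
n(e⁻) = 16600 / 96500 = 0.1720 mol
Cu²⁺ + 2e⁻ → Cu, so theoretical n(Cu) = 0.08600 mol → 5.465 g
Efficiency = 4.68 / 5.465 = 0.8564 = 85.6%

85.6%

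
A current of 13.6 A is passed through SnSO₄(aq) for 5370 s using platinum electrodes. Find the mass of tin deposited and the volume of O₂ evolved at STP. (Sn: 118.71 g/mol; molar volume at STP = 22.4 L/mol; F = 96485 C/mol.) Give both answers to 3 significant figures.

44.9 g Sn; 4.24 L O₂

Q = 13.6 × 5370 = 73030 C; n(e⁻) = 73030 / 96485 = 0.7569 mol
Cathode: Sn²⁺ + 2e⁻ → Sn → n(Sn) = 0.7569/2 = 0.3785 mol → 44.9 g
Anode: 2H₂O → O₂ + 4H⁺ + 4e⁻ → n(O₂) = 0.7569/4 = 0.1892 mol → 4.24 L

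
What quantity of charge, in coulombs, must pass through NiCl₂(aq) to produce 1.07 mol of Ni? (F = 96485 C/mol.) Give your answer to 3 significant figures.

2.06×10^5 C

Ni²⁺ + 2e⁻ → Ni, so n(e⁻) = 2 × 1.07 = 2.140 mol
Q = 2.140 × 96485 = 2.065×10^5 C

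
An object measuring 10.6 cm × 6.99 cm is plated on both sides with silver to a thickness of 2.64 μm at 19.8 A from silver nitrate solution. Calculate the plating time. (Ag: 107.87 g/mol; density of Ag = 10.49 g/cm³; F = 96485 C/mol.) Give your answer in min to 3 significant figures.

0.309 min

Plated area = 2 × 10.6 × 6.99 = 148.2 cm²
Volume = 148.2 × 2.64×10⁻⁴ cm = 0.03912 cm³
m(Ag) = 0.03912 × 10.49 = 0.4104 g
n(Ag) = 0.4104 / 107.87 = 0.003805 mol; n(e⁻) = 0.003805 mol
Q = 0.003805 × 96485 = 367.1 C
t = 367.1 / 19.8 = 18.54 s = 0.309 min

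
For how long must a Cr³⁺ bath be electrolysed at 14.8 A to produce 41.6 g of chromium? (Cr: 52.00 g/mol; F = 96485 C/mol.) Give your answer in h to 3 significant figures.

4.35 h

n(Cr) = 41.6 / 52.00 = 0.8000 mol
Cr³⁺ + 3e⁻ → Cr, so n(e⁻) = 3 × 0.8000 = 2.400 mol
Q = 2.400 × 96485 = 2.316×10^5 C
t = Q / I = 2.316×10^5 / 14.8 = 15650 s = 4.35 h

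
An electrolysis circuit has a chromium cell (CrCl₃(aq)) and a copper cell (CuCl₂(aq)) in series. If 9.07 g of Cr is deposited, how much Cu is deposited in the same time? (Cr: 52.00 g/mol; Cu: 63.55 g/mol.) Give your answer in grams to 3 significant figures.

n(Cr) = 9.07 / 52.00 = 0.1744 mol
Cr³⁺ + 3e⁻ → Cr, so n(e⁻) = 3 × 0.1744 = 0.5232 mol
The cells are in series, so the same charge (and hence the same n(e⁻) = 0.5232 mol) passes through both.
Cu²⁺ + 2e⁻ → Cu, so n(Cu) = 0.5232 / 2 = 0.2616 mol
m(Cu) = 0.2616 × 63.55 = 16.6 g

16.6 g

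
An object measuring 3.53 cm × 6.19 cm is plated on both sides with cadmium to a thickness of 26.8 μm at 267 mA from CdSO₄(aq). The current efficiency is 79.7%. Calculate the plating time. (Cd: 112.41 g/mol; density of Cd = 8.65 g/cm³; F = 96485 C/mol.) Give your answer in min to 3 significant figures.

Plated area = 2 × 3.53 × 6.19 = 43.70 cm²
Volume = 43.70 × 26.8×10⁻⁴ cm = 0.1171 cm³
m(Cd) = 0.1171 × 8.65 = 1.013 g
n(Cd) = 1.013 / 112.41 = 0.009012 mol; n(e⁻) = 2 × 0.009012 = 0.01802 mol
Q = 0.01802 × 96485 / 0.797 = 2182 C
t = 2182 / 0.267 = 8172 s = 136 min

136 min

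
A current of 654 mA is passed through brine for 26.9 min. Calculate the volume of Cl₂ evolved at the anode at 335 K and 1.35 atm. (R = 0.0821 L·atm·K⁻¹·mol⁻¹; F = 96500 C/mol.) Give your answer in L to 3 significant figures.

Q = 0.654 A × 1614 s = 1056 C
n(e⁻) = Q/F = 1056/96500 = 0.01094 mol
2Cl⁻ → Cl₂ + 2e⁻, so n(Cl₂) = 0.01094 / 2 = 0.005470 mol
V = nRT/P = 0.005470 × 0.0821 × 335 / 1.35 = 0.1114 L

0.111 L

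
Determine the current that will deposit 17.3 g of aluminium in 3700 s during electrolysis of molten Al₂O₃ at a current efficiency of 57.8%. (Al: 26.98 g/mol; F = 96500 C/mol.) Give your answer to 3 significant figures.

86.8 A

n(Al) = 17.3 / 26.98 = 0.6412 mol
Al³⁺ + 3e⁻ → Al, so n(e⁻) = 3 × 0.6412 = 1.924 mol
Q = 1.924 × 96500 / 0.578 = 3.212×10^5 C
I = Q / t = 3.212×10^5 / 3700 s = 86.8 A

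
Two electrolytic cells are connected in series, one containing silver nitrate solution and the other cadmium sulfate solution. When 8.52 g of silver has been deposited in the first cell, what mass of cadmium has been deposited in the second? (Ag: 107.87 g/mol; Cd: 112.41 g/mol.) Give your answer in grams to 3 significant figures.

n(Ag) = 8.52 / 107.87 = 0.07898 mol
Ag⁺ + e⁻ → Ag, so n(e⁻) = 0.07898 mol
Same current for the same time ⇒ same n(e⁻) = 0.07898 mol in both cells.
Cd²⁺ + 2e⁻ → Cd, so n(Cd) = 0.07898 / 2 = 0.03949 mol
m(Cd) = 0.03949 × 112.41 = 4.44 g

4.44 g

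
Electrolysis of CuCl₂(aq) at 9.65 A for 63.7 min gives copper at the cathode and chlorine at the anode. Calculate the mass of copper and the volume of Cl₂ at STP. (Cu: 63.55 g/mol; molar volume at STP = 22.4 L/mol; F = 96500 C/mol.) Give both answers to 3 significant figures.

Q = 9.65 × 3822 = 36880 C; n(e⁻) = 36880 / 96500 = 0.3822 mol
Cathode: Cu²⁺ + 2e⁻ → Cu → n(Cu) = 0.3822/2 = 0.1911 mol → 12.1 g
Anode: 2Cl⁻ → Cl₂ + 2e⁻ → n(Cl₂) = 0.3822/2 = 0.1911 mol → 4.28 L

12.1 g Cu; 4.28 L Cl₂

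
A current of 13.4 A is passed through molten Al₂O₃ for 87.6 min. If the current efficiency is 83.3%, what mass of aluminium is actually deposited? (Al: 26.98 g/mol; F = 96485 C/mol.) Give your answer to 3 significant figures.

Q = 13.4 × 5256 = 70430 C
n(e⁻) = 70430 / 96485 = 0.7300 mol
Al³⁺ + 3e⁻ → Al, so theoretical m(Al) = 0.2433 × 26.98 = 6.564 g
Actual mass = 83.3% × 6.564 = 5.47 g

5.47 g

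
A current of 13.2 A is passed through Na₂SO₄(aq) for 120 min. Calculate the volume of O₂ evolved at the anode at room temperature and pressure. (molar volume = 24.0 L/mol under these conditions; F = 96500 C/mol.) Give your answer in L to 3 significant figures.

Q = 13.2 A × 7200 s = 95040 C
n(e⁻) = Q/F = 95040/96500 = 0.9849 mol
2H₂O → O₂ + 4H⁺ + 4e⁻, so n(O₂) = 0.9849 / 4 = 0.2462 mol
V = 0.2462 × 24.0 = 5.909 L

5.91 L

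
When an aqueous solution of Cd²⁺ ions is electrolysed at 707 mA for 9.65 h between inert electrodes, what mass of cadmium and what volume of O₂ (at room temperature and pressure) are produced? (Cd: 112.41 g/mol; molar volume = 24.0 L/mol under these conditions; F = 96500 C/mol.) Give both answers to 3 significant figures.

Q = 0.707 × 34740 = 24560 C; n(e⁻) = 24560 / 96500 = 0.2545 mol
Cathode: Cd²⁺ + 2e⁻ → Cd → n(Cd) = 0.2545/2 = 0.1273 mol → 14.3 g
Anode: 2H₂O → O₂ + 4H⁺ + 4e⁻ → n(O₂) = 0.2545/4 = 0.06363 mol → 1.53 L

14.3 g Cd; 1.53 L O₂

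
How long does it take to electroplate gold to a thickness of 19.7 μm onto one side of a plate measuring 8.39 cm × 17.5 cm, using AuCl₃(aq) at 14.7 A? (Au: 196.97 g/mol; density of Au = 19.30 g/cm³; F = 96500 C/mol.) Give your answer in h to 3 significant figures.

0.155 h

Plated area = 8.39 × 17.5 = 146.8 cm²
Volume = 146.8 × 19.7×10⁻⁴ cm = 0.2892 cm³
m(Au) = 0.2892 × 19.30 = 5.582 g
n(Au) = 5.582 / 196.97 = 0.02834 mol; n(e⁻) = 3 × 0.02834 = 0.08502 mol
Q = 0.08502 × 96500 = 8204 C
t = 8204 / 14.7 = 558.1 s = 0.155 h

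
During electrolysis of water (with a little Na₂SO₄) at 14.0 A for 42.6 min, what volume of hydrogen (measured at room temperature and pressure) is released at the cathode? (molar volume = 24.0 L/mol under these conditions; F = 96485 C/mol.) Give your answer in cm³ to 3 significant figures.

Q = It = 14.0 × 2556 = 35780 C
n(e⁻) = Q/F = 35780/96485 = 0.3708 mol
2H⁺ + 2e⁻ → H₂, so n(H₂) = 0.3708 / 2 = 0.1854 mol
V = 0.1854 × 24.0 = 4.450 L
= 4450 cm³

4450 cm³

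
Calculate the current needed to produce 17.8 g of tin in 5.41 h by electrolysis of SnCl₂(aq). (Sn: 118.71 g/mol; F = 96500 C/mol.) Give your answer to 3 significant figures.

n(Sn) = 17.8 / 118.71 = 0.1499 mol
Sn²⁺ + 2e⁻ → Sn, so n(e⁻) = 2 × 0.1499 = 0.2998 mol
Q = 0.2998 × 96500 = 28930 C
I = Q / t = 28930 / 19476 s = 1.49 A

1.49 A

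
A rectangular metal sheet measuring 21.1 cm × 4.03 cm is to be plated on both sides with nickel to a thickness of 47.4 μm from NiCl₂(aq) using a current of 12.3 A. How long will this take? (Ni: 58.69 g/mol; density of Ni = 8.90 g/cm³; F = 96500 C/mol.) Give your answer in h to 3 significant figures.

Plated area = 2 × 21.1 × 4.03 = 170.1 cm²
Volume = 170.1 × 47.4×10⁻⁴ cm = 0.8063 cm³
m(Ni) = 0.8063 × 8.90 = 7.176 g
n(Ni) = 7.176 / 58.69 = 0.1223 mol; n(e⁻) = 2 × 0.1223 = 0.2446 mol
Q = 0.2446 × 96500 = 23600 C
t = 23600 / 12.3 = 1919 s = 0.533 h

0.533 h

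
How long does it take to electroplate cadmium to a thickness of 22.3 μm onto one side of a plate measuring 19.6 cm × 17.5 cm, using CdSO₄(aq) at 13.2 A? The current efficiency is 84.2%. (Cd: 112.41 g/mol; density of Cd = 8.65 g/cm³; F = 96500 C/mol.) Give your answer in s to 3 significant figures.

1020 s

Plated area = 19.6 × 17.5 = 343.0 cm²
Volume = 343.0 × 22.3×10⁻⁴ cm = 0.7649 cm³
m(Cd) = 0.7649 × 8.65 = 6.616 g
n(Cd) = 6.616 / 112.41 = 0.05886 mol; n(e⁻) = 2 × 0.05886 = 0.1177 mol
Q = 0.1177 × 96500 / 0.842 = 13490 C
t = 13490 / 13.2 = 1022 s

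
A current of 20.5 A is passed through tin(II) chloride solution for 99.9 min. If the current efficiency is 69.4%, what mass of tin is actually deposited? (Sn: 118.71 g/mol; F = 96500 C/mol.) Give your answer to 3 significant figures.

Q = 20.5 × 5994 = 1.229×10^5 C
n(e⁻) = 1.229×10^5 / 96500 = 1.274 mol
Sn²⁺ + 2e⁻ → Sn, so theoretical m(Sn) = 0.6370 × 118.71 = 75.62 g
Actual mass = 69.4% × 75.62 = 52.5 g

52.5 g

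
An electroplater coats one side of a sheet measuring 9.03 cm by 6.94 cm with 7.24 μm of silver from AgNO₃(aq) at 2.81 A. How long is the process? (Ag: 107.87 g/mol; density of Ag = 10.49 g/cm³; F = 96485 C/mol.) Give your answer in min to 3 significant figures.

Plated area = 9.03 × 6.94 = 62.67 cm²
Volume = 62.67 × 7.24×10⁻⁴ cm = 0.04537 cm³
m(Ag) = 0.04537 × 10.49 = 0.4759 g
n(Ag) = 0.4759 / 107.87 = 0.004412 mol; n(e⁻) = 0.004412 mol
Q = 0.004412 × 96485 = 425.7 C
t = 425.7 / 2.81 = 151.5 s = 2.53 min

2.53 min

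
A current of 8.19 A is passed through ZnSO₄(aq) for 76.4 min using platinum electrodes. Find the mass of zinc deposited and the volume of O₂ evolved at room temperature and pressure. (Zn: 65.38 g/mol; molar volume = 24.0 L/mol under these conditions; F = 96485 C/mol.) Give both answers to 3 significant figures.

12.7 g Zn; 2.33 L O₂

Q = 8.19 × 4584 = 37540 C; n(e⁻) = 37540 / 96485 = 0.3891 mol
Cathode: Zn²⁺ + 2e⁻ → Zn → n(Zn) = 0.3891/2 = 0.1946 mol → 12.7 g
Anode: 2H₂O → O₂ + 4H⁺ + 4e⁻ → n(O₂) = 0.3891/4 = 0.09728 mol → 2.33 L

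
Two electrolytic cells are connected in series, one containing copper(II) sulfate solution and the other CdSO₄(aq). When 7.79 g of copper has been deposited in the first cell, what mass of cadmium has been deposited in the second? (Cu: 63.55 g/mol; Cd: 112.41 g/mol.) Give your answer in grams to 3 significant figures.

13.8 g

n(Cu) = 7.79 / 63.55 = 0.1226 mol
Cu²⁺ + 2e⁻ → Cu, so n(e⁻) = 2 × 0.1226 = 0.2452 mol
Same current for the same time ⇒ same n(e⁻) = 0.2452 mol in both cells.
Cd²⁺ + 2e⁻ → Cd, so n(Cd) = 0.2452 / 2 = 0.1226 mol
m(Cd) = 0.1226 × 112.41 = 13.8 g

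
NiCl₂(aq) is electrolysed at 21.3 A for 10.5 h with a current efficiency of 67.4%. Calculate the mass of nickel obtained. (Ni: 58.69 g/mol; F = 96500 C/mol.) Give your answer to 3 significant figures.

165 g

Q = 21.3 × 37800 = 8.051×10^5 C
n(e⁻) = 8.051×10^5 / 96500 = 8.343 mol
Ni²⁺ + 2e⁻ → Ni, so theoretical m(Ni) = 4.172 × 58.69 = 244.9 g
Actual mass = 67.4% × 244.9 = 165 g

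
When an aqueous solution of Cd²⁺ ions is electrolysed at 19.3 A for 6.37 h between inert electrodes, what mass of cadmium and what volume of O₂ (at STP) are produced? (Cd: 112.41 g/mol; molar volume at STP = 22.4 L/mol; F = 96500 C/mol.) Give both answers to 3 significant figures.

258 g Cd; 25.7 L O₂

Q = 19.3 × 22932 = 4.426×10^5 C; n(e⁻) = 4.426×10^5 / 96500 = 4.587 mol
Cathode: Cd²⁺ + 2e⁻ → Cd → n(Cd) = 4.587/2 = 2.294 mol → 258 g
Anode: 2H₂O → O₂ + 4H⁺ + 4e⁻ → n(O₂) = 4.587/4 = 1.147 mol → 25.7 L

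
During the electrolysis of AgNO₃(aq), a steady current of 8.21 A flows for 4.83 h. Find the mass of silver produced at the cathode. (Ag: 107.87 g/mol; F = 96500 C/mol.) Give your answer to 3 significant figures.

Q = It = 8.21 × 17388 = 1.428×10^5 C
n(e⁻) = Q/F = 1.428×10^5/96500 = 1.480 mol
Ag⁺ + e⁻ → Ag, so n(Ag) = 1.480 mol
m = 1.480 × 107.87 = 160 g

160 g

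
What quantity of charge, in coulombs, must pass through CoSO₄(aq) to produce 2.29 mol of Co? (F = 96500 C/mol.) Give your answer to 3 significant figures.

4.42×10^5 C

Co²⁺ + 2e⁻ → Co, so n(e⁻) = 2 × 2.29 = 4.580 mol
Q = 4.580 × 96500 = 4.420×10^5 C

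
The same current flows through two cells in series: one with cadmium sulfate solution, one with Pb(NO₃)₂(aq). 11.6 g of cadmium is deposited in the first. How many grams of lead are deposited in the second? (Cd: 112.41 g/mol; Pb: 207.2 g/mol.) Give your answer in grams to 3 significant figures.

21.4 g

n(Cd) = 11.6 / 112.41 = 0.1032 mol
Cd²⁺ + 2e⁻ → Cd, so n(e⁻) = 2 × 0.1032 = 0.2064 mol
The cells are in series, so the same charge (and hence the same n(e⁻) = 0.2064 mol) passes through both.
Pb²⁺ + 2e⁻ → Pb, so n(Pb) = 0.2064 / 2 = 0.1032 mol
m(Pb) = 0.1032 × 207.2 = 21.4 g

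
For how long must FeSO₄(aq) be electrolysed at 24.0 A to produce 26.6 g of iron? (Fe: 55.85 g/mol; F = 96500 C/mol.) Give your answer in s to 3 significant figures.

n(Fe) = 26.6 / 55.85 = 0.4763 mol
Fe²⁺ + 2e⁻ → Fe, so n(e⁻) = 2 × 0.4763 = 0.9526 mol
Q = 0.9526 × 96500 = 91930 C
t = Q / I = 91930 / 24.0 = 3830 s

3830 s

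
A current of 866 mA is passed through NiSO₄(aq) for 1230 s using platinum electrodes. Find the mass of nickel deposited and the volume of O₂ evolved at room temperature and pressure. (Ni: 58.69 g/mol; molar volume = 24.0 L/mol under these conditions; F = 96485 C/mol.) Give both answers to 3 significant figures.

Q = 0.866 × 1230 = 1065 C; n(e⁻) = 1065 / 96485 = 0.01104 mol
Cathode: Ni²⁺ + 2e⁻ → Ni → n(Ni) = 0.01104/2 = 0.005520 mol → 0.324 g
Anode: 2H₂O → O₂ + 4H⁺ + 4e⁻ → n(O₂) = 0.01104/4 = 0.002760 mol → 0.0662 L

0.324 g Ni; 0.0662 L O₂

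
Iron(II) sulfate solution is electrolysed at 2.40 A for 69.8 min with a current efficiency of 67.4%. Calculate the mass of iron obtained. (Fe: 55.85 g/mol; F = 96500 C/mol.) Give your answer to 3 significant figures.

1.96 g

Q = 2.40 × 4188 = 10050 C
n(e⁻) = 10050 / 96500 = 0.1041 mol
Fe²⁺ + 2e⁻ → Fe, so theoretical m(Fe) = 0.05205 × 55.85 = 2.907 g
Actual mass = 67.4% × 2.907 = 1.96 g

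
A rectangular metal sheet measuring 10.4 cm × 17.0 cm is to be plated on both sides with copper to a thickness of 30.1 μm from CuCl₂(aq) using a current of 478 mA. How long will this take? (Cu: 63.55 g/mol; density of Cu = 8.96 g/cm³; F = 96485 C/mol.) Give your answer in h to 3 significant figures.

16.8 h

Plated area = 2 × 10.4 × 17.0 = 353.6 cm²
Volume = 353.6 × 30.1×10⁻⁴ cm = 1.064 cm³
m(Cu) = 1.064 × 8.96 = 9.533 g
n(Cu) = 9.533 / 63.55 = 0.1500 mol; n(e⁻) = 2 × 0.1500 = 0.3000 mol
Q = 0.3000 × 96485 = 28950 C
t = 28950 / 0.478 = 60560 s = 16.8 h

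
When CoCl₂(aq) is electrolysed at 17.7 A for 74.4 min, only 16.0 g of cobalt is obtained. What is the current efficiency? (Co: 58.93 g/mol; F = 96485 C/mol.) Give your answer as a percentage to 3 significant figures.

66.3%

Q = 17.7 × 4464 = 79010 C
n(e⁻) = 79010 / 96485 = 0.8189 mol
Co²⁺ + 2e⁻ → Co, so theoretical n(Co) = 0.4095 mol → 24.13 g
Efficiency = 16.0 / 24.13 = 0.6631 = 66.3%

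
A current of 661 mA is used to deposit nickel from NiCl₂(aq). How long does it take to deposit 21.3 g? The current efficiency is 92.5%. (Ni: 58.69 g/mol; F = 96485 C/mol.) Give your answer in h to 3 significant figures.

n(Ni) = 21.3 / 58.69 = 0.3629 mol
Ni²⁺ + 2e⁻ → Ni, so n(e⁻) = 2 × 0.3629 = 0.7258 mol
Q = 0.7258 × 96485 / 0.925 = 75710 C
t = Q / I = 75710 / 0.661 = 1.145×10^5 s = 31.8 h

31.8 h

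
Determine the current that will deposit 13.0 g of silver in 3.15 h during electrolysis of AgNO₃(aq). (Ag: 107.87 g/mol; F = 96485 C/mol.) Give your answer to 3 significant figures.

1.03 A

n(Ag) = 13.0 / 107.87 = 0.1205 mol
Ag⁺ + e⁻ → Ag, so n(e⁻) = 0.1205 mol
Q = 0.1205 × 96485 = 11630 C
I = Q / t = 11630 / 11340 s = 1.03 A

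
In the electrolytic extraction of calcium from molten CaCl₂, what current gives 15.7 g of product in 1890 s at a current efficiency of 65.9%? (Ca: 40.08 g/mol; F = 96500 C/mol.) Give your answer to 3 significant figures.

n(Ca) = 15.7 / 40.08 = 0.3917 mol
Ca²⁺ + 2e⁻ → Ca, so n(e⁻) = 2 × 0.3917 = 0.7834 mol
Q = 0.7834 × 96500 / 0.659 = 1.147×10^5 C
I = Q / t = 1.147×10^5 / 1890 s = 60.7 A

60.7 A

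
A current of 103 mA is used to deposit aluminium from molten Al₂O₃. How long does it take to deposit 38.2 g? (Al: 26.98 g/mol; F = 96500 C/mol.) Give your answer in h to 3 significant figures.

1110 h

n(Al) = 38.2 / 26.98 = 1.416 mol
Al³⁺ + 3e⁻ → Al, so n(e⁻) = 3 × 1.416 = 4.248 mol
Q = 4.248 × 96500 = 4.099×10^5 C
t = Q / I = 4.099×10^5 / 0.103 = 3.980×10^6 s = 1110 h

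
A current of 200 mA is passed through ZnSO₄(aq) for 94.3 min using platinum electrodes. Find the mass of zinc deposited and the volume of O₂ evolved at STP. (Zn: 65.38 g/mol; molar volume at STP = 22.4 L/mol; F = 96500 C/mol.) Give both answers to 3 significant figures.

Q = 0.200 × 5658 = 1132 C; n(e⁻) = 1132 / 96500 = 0.01173 mol
Cathode: Zn²⁺ + 2e⁻ → Zn → n(Zn) = 0.01173/2 = 0.005865 mol → 0.383 g
Anode: 2H₂O → O₂ + 4H⁺ + 4e⁻ → n(O₂) = 0.01173/4 = 0.002933 mol → 0.0657 L

0.383 g Zn; 0.0657 L O₂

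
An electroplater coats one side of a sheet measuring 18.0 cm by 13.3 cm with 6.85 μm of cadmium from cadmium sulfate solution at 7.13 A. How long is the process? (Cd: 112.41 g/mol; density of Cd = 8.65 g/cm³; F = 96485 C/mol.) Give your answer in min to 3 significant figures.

5.69 min

Plated area = 18.0 × 13.3 = 239.4 cm²
Volume = 239.4 × 6.85×10⁻⁴ cm = 0.1640 cm³
m(Cd) = 0.1640 × 8.65 = 1.419 g
n(Cd) = 1.419 / 112.41 = 0.01262 mol; n(e⁻) = 2 × 0.01262 = 0.02524 mol
Q = 0.02524 × 96485 = 2435 C
t = 2435 / 7.13 = 341.5 s = 5.69 min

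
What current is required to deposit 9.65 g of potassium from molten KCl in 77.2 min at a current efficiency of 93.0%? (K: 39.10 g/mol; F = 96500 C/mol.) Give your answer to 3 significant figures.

5.53 A

n(K) = 9.65 / 39.10 = 0.2468 mol
K⁺ + e⁻ → K, so n(e⁻) = 0.2468 mol
Q = 0.2468 × 96500 / 0.930 = 25610 C
I = Q / t = 25610 / 4632 s = 5.53 A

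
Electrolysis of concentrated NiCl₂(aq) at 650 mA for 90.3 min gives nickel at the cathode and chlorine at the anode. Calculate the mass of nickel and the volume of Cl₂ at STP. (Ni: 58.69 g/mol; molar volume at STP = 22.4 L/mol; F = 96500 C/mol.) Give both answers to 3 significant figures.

Q = 0.650 × 5418 = 3522 C; n(e⁻) = 3522 / 96500 = 0.03650 mol
Cathode: Ni²⁺ + 2e⁻ → Ni → n(Ni) = 0.03650/2 = 0.01825 mol → 1.07 g
Anode: 2Cl⁻ → Cl₂ + 2e⁻ → n(Cl₂) = 0.03650/2 = 0.01825 mol → 0.409 L

1.07 g Ni; 0.409 L Cl₂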